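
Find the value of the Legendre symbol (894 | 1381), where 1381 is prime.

Pull out 2: since 1381 ≡ 5 (mod 8), (2/1381) = -1.
Reciprocity: 447 ≡ 3 and 1381 ≡ 1 (mod 4), so (447/1381) = +(1381/447).
Reduce top mod 447: now compute (40/447).
Pull out 2^3: since 447 ≡ 7 (mod 8), (2/447) = +1, so (2/447)^3 = +1.
Reciprocity: 5 ≡ 1 and 447 ≡ 3 (mod 4), so (5/447) = +(447/5).
Reduce top mod 5: now compute (2/5).
Pull out 2: since 5 ≡ 5 (mod 8), (2/5) = -1.
Reached (1/5) = 1. Collecting the sign flips along the way, the symbol is +1.

1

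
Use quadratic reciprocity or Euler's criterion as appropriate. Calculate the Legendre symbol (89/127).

Euler's criterion: (89/127) ≡ 89^63 (mod 127).
89^2 ≡ 47 (mod 127)
89^4 ≡ 50 (mod 127)
89^8 ≡ 87 (mod 127)
89^16 ≡ 76 (mod 127)
89^32 ≡ 61 (mod 127)
89^63 = 89^(32+16+8+4+2+1) ≡ 126 (mod 127).
Result is 126 ≡ −1, so (89/127) = −1.

-1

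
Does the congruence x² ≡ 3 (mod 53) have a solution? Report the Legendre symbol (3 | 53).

Euler's criterion: (3/53) ≡ 3^26 (mod 53).
3^2 ≡ 9 (mod 53)
3^4 ≡ 28 (mod 53)
3^8 ≡ 42 (mod 53)
3^16 ≡ 15 (mod 53)
3^26 = 3^(16+8+2) ≡ 52 (mod 53).
Result is 52 ≡ −1, so (3/53) = −1.

-1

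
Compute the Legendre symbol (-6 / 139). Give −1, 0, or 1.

-1

First reduce: -6 ≡ 133 (mod 139).
Reciprocity: 133 ≡ 1 and 139 ≡ 3 (mod 4), so (133/139) = +(139/133).
Reduce top mod 133: now compute (6/133).
Pull out 2: since 133 ≡ 5 (mod 8), (2/133) = -1.
Reciprocity: 3 ≡ 3 and 133 ≡ 1 (mod 4), so (3/133) = +(133/3).
Reduce top mod 3: now compute (1/3).
Reached (1/3) = 1. Collecting the sign flips along the way, the symbol is -1.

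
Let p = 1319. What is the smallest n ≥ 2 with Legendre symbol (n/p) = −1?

13

(2/1319) = +1, so 2 is a residue.
(3/1319) = +1, so 3 is a residue.
(4/1319) = +1, so 4 is a residue.
(5/1319) = +1, so 5 is a residue.
(6/1319) = +1, so 6 is a residue.
(7/1319) = +1, so 7 is a residue.
(8/1319) = +1, so 8 is a residue.
(9/1319) = +1, so 9 is a residue.
(10/1319) = +1, so 10 is a residue.
(11/1319) = +1, so 11 is a residue.
(12/1319) = +1, so 12 is a residue.
(13/1319) = −1, so 13 is the smallest positive non-residue mod 1319.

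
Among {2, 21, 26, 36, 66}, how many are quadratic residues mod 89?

3

(2/89) = +1 → QR.
(21/89) = +1 → QR.
(26/89) = -1 → non-residue.
(36/89) = +1 → QR.
(66/89) = -1 → non-residue.
Total quadratic residues among the 5: 3.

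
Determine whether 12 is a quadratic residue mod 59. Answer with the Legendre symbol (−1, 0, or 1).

Euler's criterion: (12/59) ≡ 12^29 (mod 59).
12^2 ≡ 26 (mod 59)
12^4 ≡ 27 (mod 59)
12^8 ≡ 21 (mod 59)
12^16 ≡ 28 (mod 59)
12^29 = 12^(16+8+4+1) ≡ 1 (mod 59).
Result is 1, so (12/59) = 1.

1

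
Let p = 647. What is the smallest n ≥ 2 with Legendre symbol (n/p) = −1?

5

(2/647) = +1, so 2 is a residue.
(3/647) = +1, so 3 is a residue.
(4/647) = +1, so 4 is a residue.
(5/647) = −1, so 5 is the smallest positive non-residue mod 647.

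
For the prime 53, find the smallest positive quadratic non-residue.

2

(2/53) = −1, so 2 is the smallest positive non-residue mod 53.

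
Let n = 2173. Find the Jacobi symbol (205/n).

Reciprocity: 205 ≡ 1 and 2173 ≡ 1 (mod 4), so (205/2173) = +(2173/205).
Reduce top mod 205: now compute (123/205).
Reciprocity: 123 ≡ 3 and 205 ≡ 1 (mod 4), so (123/205) = +(205/123).
Reduce top mod 123: now compute (82/123).
Pull out 2: since 123 ≡ 3 (mod 8), (2/123) = -1.
Reciprocity: 41 ≡ 1 and 123 ≡ 3 (mod 4), so (41/123) = +(123/41).
Reduce top mod 41: now compute (0/41).
Top reduces to 0: gcd > 1, so the symbol is 0.

0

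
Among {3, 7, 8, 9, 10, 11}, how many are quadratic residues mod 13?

(3/13) = +1 → QR.
(7/13) = -1 → non-residue.
(8/13) = -1 → non-residue.
(9/13) = +1 → QR.
(10/13) = +1 → QR.
(11/13) = -1 → non-residue.
Total quadratic residues among the 6: 3.

3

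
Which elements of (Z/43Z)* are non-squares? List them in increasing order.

Square k = 1,…,21 (k and 43−k give the same square):
1²=1, 2²=4, 3²=9, 4²=16, 5²=25, 6²=36, 7²≡6, 8²≡21, 9²≡38, 10²≡14, 11²≡35, 12²≡15, 13²≡40, 14²≡24, 15²≡10, 16²≡41, 17²≡31, 18²≡23, 19²≡17, 20²≡13, 21²≡11 (mod 43).
The residues are {1, 4, 6, 9, 10, 11, 13, 14, 15, 16, 17, 21, 23, 24, 25, 31, 35, 36, 38, 40, 41}; the non-residues are the remaining 21 nonzero classes.

2,3,5,7,8,12,18,19,20,22,26,27,28,29,30,32,33,34,37,39,42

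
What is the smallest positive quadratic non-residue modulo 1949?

2

(2/1949) = −1, so 2 is the smallest positive non-residue mod 1949.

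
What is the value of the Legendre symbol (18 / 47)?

Pull out 2: since 47 ≡ 7 (mod 8), (2/47) = +1.
Reciprocity: 9 ≡ 1 and 47 ≡ 3 (mod 4), so (9/47) = +(47/9).
Reduce top mod 9: now compute (2/9).
Pull out 2: since 9 ≡ 1 (mod 8), (2/9) = +1.
Reached (1/9) = 1. Collecting the sign flips along the way, the symbol is +1.

1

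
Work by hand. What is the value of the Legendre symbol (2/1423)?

1

Pull out 2: since 1423 ≡ 7 (mod 8), (2/1423) = +1.
Reached (1/1423) = 1. Collecting the sign flips along the way, the symbol is +1.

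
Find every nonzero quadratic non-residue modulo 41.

3,6,7,11,12,13,14,15,17,19,22,24,26,27,28,29,30,34,35,38

Square k = 1,…,20 (k and 41−k give the same square):
1²=1, 2²=4, 3²=9, 4²=16, 5²=25, 6²=36, 7²≡8, 8²≡23, 9²≡40, 10²≡18, 11²≡39, 12²≡21, 13²≡5, 14²≡32, 15²≡20, 16²≡10, 17²≡2, 18²≡37, 19²≡33, 20²≡31 (mod 41).
The residues are {1, 2, 4, 5, 8, 9, 10, 16, 18, 20, 21, 23, 25, 31, 32, 33, 36, 37, 39, 40}; the non-residues are the remaining 20 nonzero classes.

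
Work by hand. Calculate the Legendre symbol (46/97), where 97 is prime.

Pull out 2: since 97 ≡ 1 (mod 8), (2/97) = +1.
Reciprocity: 23 ≡ 3 and 97 ≡ 1 (mod 4), so (23/97) = +(97/23).
Reduce top mod 23: now compute (5/23).
Reciprocity: 5 ≡ 1 and 23 ≡ 3 (mod 4), so (5/23) = +(23/5).
Reduce top mod 5: now compute (3/5).
Reciprocity: 3 ≡ 3 and 5 ≡ 1 (mod 4), so (3/5) = +(5/3).
Reduce top mod 3: now compute (2/3).
Pull out 2: since 3 ≡ 3 (mod 8), (2/3) = -1.
Reached (1/3) = 1. Collecting the sign flips along the way, the symbol is -1.

-1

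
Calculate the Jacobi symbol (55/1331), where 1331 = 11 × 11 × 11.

0

Reciprocity: 55 ≡ 3 and 1331 ≡ 3 (mod 4), so (55/1331) = −(1331/55).
Reduce top mod 55: now compute (11/55).
Reciprocity: 11 ≡ 3 and 55 ≡ 3 (mod 4), so (11/55) = −(55/11).
Reduce top mod 11: now compute (0/11).
Top reduces to 0: gcd > 1, so the symbol is 0.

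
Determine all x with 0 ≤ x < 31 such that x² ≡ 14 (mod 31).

Since 31 ≡ 3 (mod 4), a square root of 14 is 14^((31+1)/4) = 14^8 mod 31.
Repeated squaring: 14^2≡10, 14^4≡7, 14^8≡18 (mod 31).
14^8 = 14^(8) ≡ 18 (mod 31).
Check: 18² = 324 ≡ 14 (mod 31). The two roots are 13 and 18.

13, 18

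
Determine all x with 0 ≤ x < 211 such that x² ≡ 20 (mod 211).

81, 130

Since 211 ≡ 3 (mod 4), a square root of 20 is 20^((211+1)/4) = 20^53 mod 211.
Repeated squaring: 20^2≡189, 20^4≡62, 20^8≡46, 20^16≡6, 20^32≡36 (mod 211).
20^53 = 20^(32+16+4+1) ≡ 81 (mod 211).
Check: 81² = 6561 ≡ 20 (mod 211). The two roots are 81 and 130.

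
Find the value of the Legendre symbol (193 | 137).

1

First reduce: 193 ≡ 56 (mod 137).
Pull out 2^3: since 137 ≡ 1 (mod 8), (2/137) = +1, so (2/137)^3 = +1.
Reciprocity: 7 ≡ 3 and 137 ≡ 1 (mod 4), so (7/137) = +(137/7).
Reduce top mod 7: now compute (4/7).
Pull out 2^2: since 7 ≡ 7 (mod 8), (2/7) = +1, so (2/7)^2 = +1.
Reached (1/7) = 1. Collecting the sign flips along the way, the symbol is +1.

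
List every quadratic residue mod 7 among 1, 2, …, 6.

Square k = 1,…,3 (k and 7−k give the same square):
1²=1, 2²=4, 3²≡2 (mod 7).
So the quadratic residues mod 7 are {1, 2, 4}.

1,2,4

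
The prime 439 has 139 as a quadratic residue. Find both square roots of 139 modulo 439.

Since 439 ≡ 3 (mod 4), a square root of 139 is 139^((439+1)/4) = 139^110 mod 439.
Repeated squaring: 139^2≡5, 139^4≡25, 139^8≡186, 139^16≡354, 139^32≡201, 139^64≡13 (mod 439).
139^110 = 139^(64+32+8+4+2) ≡ 357 (mod 439).
Check: 357² = 127449 ≡ 139 (mod 439). The two roots are 82 and 357.

82, 357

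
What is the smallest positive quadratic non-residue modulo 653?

2

(2/653) = −1, so 2 is the smallest positive non-residue mod 653.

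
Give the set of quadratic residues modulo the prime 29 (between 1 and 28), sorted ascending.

Square k = 1,…,14 (k and 29−k give the same square):
1²=1, 2²=4, 3²=9, 4²=16, 5²=25, 6²≡7, 7²≡20, 8²≡6, 9²≡23, 10²≡13, 11²≡5, 12²≡28, 13²≡24, 14²≡22 (mod 29).
So the quadratic residues mod 29 are {1, 4, 5, 6, 7, 9, 13, 16, 20, 22, 23, 24, 25, 28}.

1, 4, 5, 6, 7, 9, 13, 16, 20, 22, 23, 24, 25, 28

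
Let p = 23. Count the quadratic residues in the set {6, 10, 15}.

1

(6/23) = +1 → QR.
(10/23) = -1 → non-residue.
(15/23) = -1 → non-residue.
Total quadratic residues among the 3: 1.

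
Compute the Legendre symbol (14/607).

Pull out 2: since 607 ≡ 7 (mod 8), (2/607) = +1.
Reciprocity: 7 ≡ 3 and 607 ≡ 3 (mod 4), so (7/607) = −(607/7).
Reduce top mod 7: now compute (5/7).
Reciprocity: 5 ≡ 1 and 7 ≡ 3 (mod 4), so (5/7) = +(7/5).
Reduce top mod 5: now compute (2/5).
Pull out 2: since 5 ≡ 5 (mod 8), (2/5) = -1.
Reached (1/5) = 1. Collecting the sign flips along the way, the symbol is +1.

1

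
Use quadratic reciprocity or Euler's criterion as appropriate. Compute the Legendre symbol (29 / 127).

-1

Reciprocity: 29 ≡ 1 and 127 ≡ 3 (mod 4), so (29/127) = +(127/29).
Reduce top mod 29: now compute (11/29).
Reciprocity: 11 ≡ 3 and 29 ≡ 1 (mod 4), so (11/29) = +(29/11).
Reduce top mod 11: now compute (7/11).
Reciprocity: 7 ≡ 3 and 11 ≡ 3 (mod 4), so (7/11) = −(11/7).
Reduce top mod 7: now compute (4/7).
Pull out 2^2: since 7 ≡ 7 (mod 8), (2/7) = +1, so (2/7)^2 = +1.
Reached (1/7) = 1. Collecting the sign flips along the way, the symbol is -1.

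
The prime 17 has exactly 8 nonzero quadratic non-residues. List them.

Square k = 1,…,8 (k and 17−k give the same square):
1²=1, 2²=4, 3²=9, 4²=16, 5²≡8, 6²≡2, 7²≡15, 8²≡13 (mod 17).
The residues are {1, 2, 4, 8, 9, 13, 15, 16}; the non-residues are the remaining 8 nonzero classes.

3, 5, 6, 7, 10, 11, 12, 14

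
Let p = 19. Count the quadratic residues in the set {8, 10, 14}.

0

(8/19) = -1 → non-residue.
(10/19) = -1 → non-residue.
(14/19) = -1 → non-residue.
Total quadratic residues among the 3: 0.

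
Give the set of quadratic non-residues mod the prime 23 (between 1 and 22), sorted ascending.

Square k = 1,…,11 (k and 23−k give the same square):
1²=1, 2²=4, 3²=9, 4²=16, 5²≡2, 6²≡13, 7²≡3, 8²≡18, 9²≡12, 10²≡8, 11²≡6 (mod 23).
The residues are {1, 2, 3, 4, 6, 8, 9, 12, 13, 16, 18}; the non-residues are the remaining 11 nonzero classes.

5,7,10,11,14,15,17,19,20,21,22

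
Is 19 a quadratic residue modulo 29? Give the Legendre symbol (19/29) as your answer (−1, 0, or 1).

-1

Euler's criterion: (19/29) ≡ 19^14 (mod 29).
19^2 ≡ 13 (mod 29)
19^4 ≡ 24 (mod 29)
19^8 ≡ 25 (mod 29)
19^14 = 19^(8+4+2) ≡ 28 (mod 29).
Result is 28 ≡ −1, so (19/29) = −1.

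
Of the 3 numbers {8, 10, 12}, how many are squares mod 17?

1

(8/17) = +1 → QR.
(10/17) = -1 → non-residue.
(12/17) = -1 → non-residue.
Total quadratic residues among the 3: 1.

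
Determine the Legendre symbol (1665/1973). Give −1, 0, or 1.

Reciprocity: 1665 ≡ 1 and 1973 ≡ 1 (mod 4), so (1665/1973) = +(1973/1665).
Reduce top mod 1665: now compute (308/1665).
Pull out 2^2: since 1665 ≡ 1 (mod 8), (2/1665) = +1, so (2/1665)^2 = +1.
Reciprocity: 77 ≡ 1 and 1665 ≡ 1 (mod 4), so (77/1665) = +(1665/77).
Reduce top mod 77: now compute (48/77).
Pull out 2^4: since 77 ≡ 5 (mod 8), (2/77) = -1, so (2/77)^4 = +1.
Reciprocity: 3 ≡ 3 and 77 ≡ 1 (mod 4), so (3/77) = +(77/3).
Reduce top mod 3: now compute (2/3).
Pull out 2: since 3 ≡ 3 (mod 8), (2/3) = -1.
Reached (1/3) = 1. Collecting the sign flips along the way, the symbol is -1.

-1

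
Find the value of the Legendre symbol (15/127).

Reciprocity: 15 ≡ 3 and 127 ≡ 3 (mod 4), so (15/127) = −(127/15).
Reduce top mod 15: now compute (7/15).
Reciprocity: 7 ≡ 3 and 15 ≡ 3 (mod 4), so (7/15) = −(15/7).
Reduce top mod 7: now compute (1/7).
Reached (1/7) = 1. Collecting the sign flips along the way, the symbol is +1.

1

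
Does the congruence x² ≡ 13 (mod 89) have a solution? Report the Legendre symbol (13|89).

-1

Reciprocity: 13 ≡ 1 and 89 ≡ 1 (mod 4), so (13/89) = +(89/13).
Reduce top mod 13: now compute (11/13).
Reciprocity: 11 ≡ 3 and 13 ≡ 1 (mod 4), so (11/13) = +(13/11).
Reduce top mod 11: now compute (2/11).
Pull out 2: since 11 ≡ 3 (mod 8), (2/11) = -1.
Reached (1/11) = 1. Collecting the sign flips along the way, the symbol is -1.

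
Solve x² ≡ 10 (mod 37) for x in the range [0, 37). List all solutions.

37 ≡ 1 (mod 4), so we find a root by search.
Trying successive values, 11² = 121 ≡ 10 (mod 37). The other root is 37 − 11 = 26.

11, 26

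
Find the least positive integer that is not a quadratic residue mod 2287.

(2/2287) = +1, so 2 is a residue.
(3/2287) = −1, so 3 is the smallest positive non-residue mod 2287.

3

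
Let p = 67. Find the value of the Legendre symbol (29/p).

Reciprocity: 29 ≡ 1 and 67 ≡ 3 (mod 4), so (29/67) = +(67/29).
Reduce top mod 29: now compute (9/29).
Reciprocity: 9 ≡ 1 and 29 ≡ 1 (mod 4), so (9/29) = +(29/9).
Reduce top mod 9: now compute (2/9).
Pull out 2: since 9 ≡ 1 (mod 8), (2/9) = +1.
Reached (1/9) = 1. Collecting the sign flips along the way, the symbol is +1.

1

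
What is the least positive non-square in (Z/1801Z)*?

11

(2/1801) = +1, so 2 is a residue.
(3/1801) = +1, so 3 is a residue.
(4/1801) = +1, so 4 is a residue.
(5/1801) = +1, so 5 is a residue.
(6/1801) = +1, so 6 is a residue.
(7/1801) = +1, so 7 is a residue.
(8/1801) = +1, so 8 is a residue.
(9/1801) = +1, so 9 is a residue.
(10/1801) = +1, so 10 is a residue.
(11/1801) = −1, so 11 is the smallest positive non-residue mod 1801.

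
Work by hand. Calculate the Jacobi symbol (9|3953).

1

Reciprocity: 9 ≡ 1 and 3953 ≡ 1 (mod 4), so (9/3953) = +(3953/9).
Reduce top mod 9: now compute (2/9).
Pull out 2: since 9 ≡ 1 (mod 8), (2/9) = +1.
Reached (1/9) = 1. Collecting the sign flips along the way, the symbol is +1.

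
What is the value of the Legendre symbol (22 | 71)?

-1

Euler's criterion: (22/71) ≡ 22^35 (mod 71).
22^2 ≡ 58 (mod 71)
22^4 ≡ 27 (mod 71)
22^8 ≡ 19 (mod 71)
22^16 ≡ 6 (mod 71)
22^32 ≡ 36 (mod 71)
22^35 = 22^(32+2+1) ≡ 70 (mod 71).
Result is 70 ≡ −1, so (22/71) = −1.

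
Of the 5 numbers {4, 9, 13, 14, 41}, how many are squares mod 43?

(4/43) = +1 → QR.
(9/43) = +1 → QR.
(13/43) = +1 → QR.
(14/43) = +1 → QR.
(41/43) = +1 → QR.
Total quadratic residues among the 5: 5.

5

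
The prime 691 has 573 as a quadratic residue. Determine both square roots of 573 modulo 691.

260, 431

Since 691 ≡ 3 (mod 4), a square root of 573 is 573^((691+1)/4) = 573^173 mod 691.
Repeated squaring: 573^2≡104, 573^4≡451, 573^8≡247, 573^16≡201, 573^32≡323, 573^64≡679, 573^128≡144 (mod 691).
573^173 = 573^(128+32+8+4+1) ≡ 431 (mod 691).
Check: 431² = 185761 ≡ 573 (mod 691). The two roots are 260 and 431.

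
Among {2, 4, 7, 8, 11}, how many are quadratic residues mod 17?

(2/17) = +1 → QR.
(4/17) = +1 → QR.
(7/17) = -1 → non-residue.
(8/17) = +1 → QR.
(11/17) = -1 → non-residue.
Total quadratic residues among the 5: 3.

3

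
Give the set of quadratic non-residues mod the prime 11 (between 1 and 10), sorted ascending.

2 6 7 8 10

Square k = 1,…,5 (k and 11−k give the same square):
1²=1, 2²=4, 3²=9, 4²≡5, 5²≡3 (mod 11).
The residues are {1, 3, 4, 5, 9}; the non-residues are the remaining 5 nonzero classes.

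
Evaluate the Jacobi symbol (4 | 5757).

1

Pull out 2^2: since 5757 ≡ 5 (mod 8), (2/5757) = -1, so (2/5757)^2 = +1.
Reached (1/5757) = 1. Collecting the sign flips along the way, the symbol is +1.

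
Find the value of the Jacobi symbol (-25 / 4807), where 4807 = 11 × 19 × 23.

First reduce: -25 ≡ 4782 (mod 4807).
Pull out 2: since 4807 ≡ 7 (mod 8), (2/4807) = +1.
Reciprocity: 2391 ≡ 3 and 4807 ≡ 3 (mod 4), so (2391/4807) = −(4807/2391).
Reduce top mod 2391: now compute (25/2391).
Reciprocity: 25 ≡ 1 and 2391 ≡ 3 (mod 4), so (25/2391) = +(2391/25).
Reduce top mod 25: now compute (16/25).
Pull out 2^4: since 25 ≡ 1 (mod 8), (2/25) = +1, so (2/25)^4 = +1.
Reached (1/25) = 1. Collecting the sign flips along the way, the symbol is -1.

-1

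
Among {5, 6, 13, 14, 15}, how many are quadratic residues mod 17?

2

(5/17) = -1 → non-residue.
(6/17) = -1 → non-residue.
(13/17) = +1 → QR.
(14/17) = -1 → non-residue.
(15/17) = +1 → QR.
Total quadratic residues among the 5: 2.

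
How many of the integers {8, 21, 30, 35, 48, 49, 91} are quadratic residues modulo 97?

(8/97) = +1 → QR.
(21/97) = -1 → non-residue.
(30/97) = -1 → non-residue.
(35/97) = +1 → QR.
(48/97) = +1 → QR.
(49/97) = +1 → QR.
(91/97) = +1 → QR.
Total quadratic residues among the 7: 5.

5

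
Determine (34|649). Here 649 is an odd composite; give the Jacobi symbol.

Pull out 2: since 649 ≡ 1 (mod 8), (2/649) = +1.
Reciprocity: 17 ≡ 1 and 649 ≡ 1 (mod 4), so (17/649) = +(649/17).
Reduce top mod 17: now compute (3/17).
Reciprocity: 3 ≡ 3 and 17 ≡ 1 (mod 4), so (3/17) = +(17/3).
Reduce top mod 3: now compute (2/3).
Pull out 2: since 3 ≡ 3 (mod 8), (2/3) = -1.
Reached (1/3) = 1. Collecting the sign flips along the way, the symbol is -1.

-1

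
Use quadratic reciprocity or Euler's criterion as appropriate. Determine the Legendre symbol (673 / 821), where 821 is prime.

Reciprocity: 673 ≡ 1 and 821 ≡ 1 (mod 4), so (673/821) = +(821/673).
Reduce top mod 673: now compute (148/673).
Pull out 2^2: since 673 ≡ 1 (mod 8), (2/673) = +1, so (2/673)^2 = +1.
Reciprocity: 37 ≡ 1 and 673 ≡ 1 (mod 4), so (37/673) = +(673/37).
Reduce top mod 37: now compute (7/37).
Reciprocity: 7 ≡ 3 and 37 ≡ 1 (mod 4), so (7/37) = +(37/7).
Reduce top mod 7: now compute (2/7).
Pull out 2: since 7 ≡ 7 (mod 8), (2/7) = +1.
Reached (1/7) = 1. Collecting the sign flips along the way, the symbol is +1.

1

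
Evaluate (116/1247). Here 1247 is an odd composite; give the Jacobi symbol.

0

Pull out 2^2: since 1247 ≡ 7 (mod 8), (2/1247) = +1, so (2/1247)^2 = +1.
Reciprocity: 29 ≡ 1 and 1247 ≡ 3 (mod 4), so (29/1247) = +(1247/29).
Reduce top mod 29: now compute (0/29).
Top reduces to 0: gcd > 1, so the symbol is 0.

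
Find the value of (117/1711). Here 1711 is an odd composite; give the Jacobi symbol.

Reciprocity: 117 ≡ 1 and 1711 ≡ 3 (mod 4), so (117/1711) = +(1711/117).
Reduce top mod 117: now compute (73/117).
Reciprocity: 73 ≡ 1 and 117 ≡ 1 (mod 4), so (73/117) = +(117/73).
Reduce top mod 73: now compute (44/73).
Pull out 2^2: since 73 ≡ 1 (mod 8), (2/73) = +1, so (2/73)^2 = +1.
Reciprocity: 11 ≡ 3 and 73 ≡ 1 (mod 4), so (11/73) = +(73/11).
Reduce top mod 11: now compute (7/11).
Reciprocity: 7 ≡ 3 and 11 ≡ 3 (mod 4), so (7/11) = −(11/7).
Reduce top mod 7: now compute (4/7).
Pull out 2^2: since 7 ≡ 7 (mod 8), (2/7) = +1, so (2/7)^2 = +1.
Reached (1/7) = 1. Collecting the sign flips along the way, the symbol is -1.

-1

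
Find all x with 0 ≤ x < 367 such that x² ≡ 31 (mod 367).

Since 367 ≡ 3 (mod 4), a square root of 31 is 31^((367+1)/4) = 31^92 mod 367.
Repeated squaring: 31^2≡227, 31^4≡149, 31^8≡181, 31^16≡98, 31^32≡62, 31^64≡174 (mod 367).
31^92 = 31^(64+16+8+4) ≡ 166 (mod 367).
Check: 166² = 27556 ≡ 31 (mod 367). The two roots are 166 and 201.

166, 201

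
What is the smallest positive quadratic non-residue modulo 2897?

(2/2897) = +1, so 2 is a residue.
(3/2897) = −1, so 3 is the smallest positive non-residue mod 2897.

3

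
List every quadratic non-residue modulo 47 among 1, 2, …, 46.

5, 10, 11, 13, 15, 19, 20, 22, 23, 26, 29, 30, 31, 33, 35, 38, 39, 40, 41, 43, 44, 45, 46

Square k = 1,…,23 (k and 47−k give the same square):
1²=1, 2²=4, 3²=9, 4²=16, 5²=25, 6²=36, 7²≡2, 8²≡17, 9²≡34, 10²≡6, 11²≡27, 12²≡3, 13²≡28, 14²≡8, 15²≡37, 16²≡21, 17²≡7, 18²≡42, 19²≡32, 20²≡24, 21²≡18, 22²≡14, 23²≡12 (mod 47).
The residues are {1, 2, 3, 4, 6, 7, 8, 9, 12, 14, 16, 17, 18, 21, 24, 25, 27, 28, 32, 34, 36, 37, 42}; the non-residues are the remaining 23 nonzero classes.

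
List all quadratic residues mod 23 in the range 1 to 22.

1, 2, 3, 4, 6, 8, 9, 12, 13, 16, 18

Square k = 1,…,11 (k and 23−k give the same square):
1²=1, 2²=4, 3²=9, 4²=16, 5²≡2, 6²≡13, 7²≡3, 8²≡18, 9²≡12, 10²≡8, 11²≡6 (mod 23).
So the quadratic residues mod 23 are {1, 2, 3, 4, 6, 8, 9, 12, 13, 16, 18}.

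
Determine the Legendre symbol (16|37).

Euler's criterion: (16/37) ≡ 16^18 (mod 37).
16^2 ≡ 34 (mod 37)
16^4 ≡ 9 (mod 37)
16^8 ≡ 7 (mod 37)
16^16 ≡ 12 (mod 37)
16^18 = 16^(16+2) ≡ 1 (mod 37).
Result is 1, so (16/37) = 1.

1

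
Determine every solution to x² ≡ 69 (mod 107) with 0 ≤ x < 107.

47, 60

Since 107 ≡ 3 (mod 4), a square root of 69 is 69^((107+1)/4) = 69^27 mod 107.
Repeated squaring: 69^2≡53, 69^4≡27, 69^8≡87, 69^16≡79 (mod 107).
69^27 = 69^(16+8+2+1) ≡ 47 (mod 107).
Check: 47² = 2209 ≡ 69 (mod 107). The two roots are 47 and 60.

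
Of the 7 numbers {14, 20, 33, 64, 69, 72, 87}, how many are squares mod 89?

(14/89) = -1 → non-residue.
(20/89) = +1 → QR.
(33/89) = -1 → non-residue.
(64/89) = +1 → QR.
(69/89) = +1 → QR.
(72/89) = +1 → QR.
(87/89) = +1 → QR.
Total quadratic residues among the 7: 5.

5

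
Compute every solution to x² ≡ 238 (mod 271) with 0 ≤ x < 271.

Since 271 ≡ 3 (mod 4), a square root of 238 is 238^((271+1)/4) = 238^68 mod 271.
Repeated squaring: 238^2≡5, 238^4≡25, 238^8≡83, 238^16≡114, 238^32≡259, 238^64≡144 (mod 271).
238^68 = 238^(64+4) ≡ 77 (mod 271).
Check: 77² = 5929 ≡ 238 (mod 271). The two roots are 77 and 194.

77, 194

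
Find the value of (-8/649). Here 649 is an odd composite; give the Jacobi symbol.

First reduce: -8 ≡ 641 (mod 649).
Reciprocity: 641 ≡ 1 and 649 ≡ 1 (mod 4), so (641/649) = +(649/641).
Reduce top mod 641: now compute (8/641).
Pull out 2^3: since 641 ≡ 1 (mod 8), (2/641) = +1, so (2/641)^3 = +1.
Reached (1/641) = 1. Collecting the sign flips along the way, the symbol is +1.

1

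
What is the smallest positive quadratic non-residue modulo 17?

3

(2/17) = +1, so 2 is a residue.
(3/17) = −1, so 3 is the smallest positive non-residue mod 17.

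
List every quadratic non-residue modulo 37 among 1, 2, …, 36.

2, 5, 6, 8, 13, 14, 15, 17, 18, 19, 20, 22, 23, 24, 29, 31, 32, 35

Square k = 1,…,18 (k and 37−k give the same square):
1²=1, 2²=4, 3²=9, 4²=16, 5²=25, 6²=36, 7²≡12, 8²≡27, 9²≡7, 10²≡26, 11²≡10, 12²≡33, 13²≡21, 14²≡11, 15²≡3, 16²≡34, 17²≡30, 18²≡28 (mod 37).
The residues are {1, 3, 4, 7, 9, 10, 11, 12, 16, 21, 25, 26, 27, 28, 30, 33, 34, 36}; the non-residues are the remaining 18 nonzero classes.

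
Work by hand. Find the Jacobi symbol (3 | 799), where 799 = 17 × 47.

-1

Reciprocity: 3 ≡ 3 and 799 ≡ 3 (mod 4), so (3/799) = −(799/3).
Reduce top mod 3: now compute (1/3).
Reached (1/3) = 1. Collecting the sign flips along the way, the symbol is -1.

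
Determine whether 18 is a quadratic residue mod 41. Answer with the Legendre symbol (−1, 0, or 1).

Euler's criterion: (18/41) ≡ 18^20 (mod 41).
18^2 ≡ 37 (mod 41)
18^4 ≡ 16 (mod 41)
18^8 ≡ 10 (mod 41)
18^16 ≡ 18 (mod 41)
18^20 = 18^(16+4) ≡ 1 (mod 41).
Result is 1, so (18/41) = 1.

1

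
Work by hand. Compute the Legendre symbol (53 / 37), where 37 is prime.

Euler's criterion: (53/37) ≡ 16^18 (mod 37).
16^2 ≡ 34 (mod 37)
16^4 ≡ 9 (mod 37)
16^8 ≡ 7 (mod 37)
16^16 ≡ 12 (mod 37)
16^18 = 16^(16+2) ≡ 1 (mod 37).
Result is 1, so (53/37) = 1.

1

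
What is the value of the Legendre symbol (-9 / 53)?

1

Euler's criterion: (-9/53) ≡ 44^26 (mod 53).
44^2 ≡ 28 (mod 53)
44^4 ≡ 42 (mod 53)
44^8 ≡ 15 (mod 53)
44^16 ≡ 13 (mod 53)
44^26 = 44^(16+8+2) ≡ 1 (mod 53).
Result is 1, so (-9/53) = 1.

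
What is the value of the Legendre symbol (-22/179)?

First reduce: -22 ≡ 157 (mod 179).
Reciprocity: 157 ≡ 1 and 179 ≡ 3 (mod 4), so (157/179) = +(179/157).
Reduce top mod 157: now compute (22/157).
Pull out 2: since 157 ≡ 5 (mod 8), (2/157) = -1.
Reciprocity: 11 ≡ 3 and 157 ≡ 1 (mod 4), so (11/157) = +(157/11).
Reduce top mod 11: now compute (3/11).
Reciprocity: 3 ≡ 3 and 11 ≡ 3 (mod 4), so (3/11) = −(11/3).
Reduce top mod 3: now compute (2/3).
Pull out 2: since 3 ≡ 3 (mod 8), (2/3) = -1.
Reached (1/3) = 1. Collecting the sign flips along the way, the symbol is -1.

-1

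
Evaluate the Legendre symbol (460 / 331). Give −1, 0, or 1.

-1

First reduce: 460 ≡ 129 (mod 331).
Reciprocity: 129 ≡ 1 and 331 ≡ 3 (mod 4), so (129/331) = +(331/129).
Reduce top mod 129: now compute (73/129).
Reciprocity: 73 ≡ 1 and 129 ≡ 1 (mod 4), so (73/129) = +(129/73).
Reduce top mod 73: now compute (56/73).
Pull out 2^3: since 73 ≡ 1 (mod 8), (2/73) = +1, so (2/73)^3 = +1.
Reciprocity: 7 ≡ 3 and 73 ≡ 1 (mod 4), so (7/73) = +(73/7).
Reduce top mod 7: now compute (3/7).
Reciprocity: 3 ≡ 3 and 7 ≡ 3 (mod 4), so (3/7) = −(7/3).
Reduce top mod 3: now compute (1/3).
Reached (1/3) = 1. Collecting the sign flips along the way, the symbol is -1.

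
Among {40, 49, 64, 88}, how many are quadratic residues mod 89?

4

(40/89) = +1 → QR.
(49/89) = +1 → QR.
(64/89) = +1 → QR.
(88/89) = +1 → QR.
Total quadratic residues among the 4: 4.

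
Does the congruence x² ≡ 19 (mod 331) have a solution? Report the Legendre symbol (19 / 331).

1

Reciprocity: 19 ≡ 3 and 331 ≡ 3 (mod 4), so (19/331) = −(331/19).
Reduce top mod 19: now compute (8/19).
Pull out 2^3: since 19 ≡ 3 (mod 8), (2/19) = -1, so (2/19)^3 = -1.
Reached (1/19) = 1. Collecting the sign flips along the way, the symbol is +1.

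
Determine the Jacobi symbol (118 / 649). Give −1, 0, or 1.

Pull out 2: since 649 ≡ 1 (mod 8), (2/649) = +1.
Reciprocity: 59 ≡ 3 and 649 ≡ 1 (mod 4), so (59/649) = +(649/59).
Reduce top mod 59: now compute (0/59).
Top reduces to 0: gcd > 1, so the symbol is 0.

0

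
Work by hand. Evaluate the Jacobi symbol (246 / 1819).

-1

Pull out 2: since 1819 ≡ 3 (mod 8), (2/1819) = -1.
Reciprocity: 123 ≡ 3 and 1819 ≡ 3 (mod 4), so (123/1819) = −(1819/123).
Reduce top mod 123: now compute (97/123).
Reciprocity: 97 ≡ 1 and 123 ≡ 3 (mod 4), so (97/123) = +(123/97).
Reduce top mod 97: now compute (26/97).
Pull out 2: since 97 ≡ 1 (mod 8), (2/97) = +1.
Reciprocity: 13 ≡ 1 and 97 ≡ 1 (mod 4), so (13/97) = +(97/13).
Reduce top mod 13: now compute (6/13).
Pull out 2: since 13 ≡ 5 (mod 8), (2/13) = -1.
Reciprocity: 3 ≡ 3 and 13 ≡ 1 (mod 4), so (3/13) = +(13/3).
Reduce top mod 3: now compute (1/3).
Reached (1/3) = 1. Collecting the sign flips along the way, the symbol is -1.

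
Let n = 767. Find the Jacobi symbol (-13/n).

First reduce: -13 ≡ 754 (mod 767).
Pull out 2: since 767 ≡ 7 (mod 8), (2/767) = +1.
Reciprocity: 377 ≡ 1 and 767 ≡ 3 (mod 4), so (377/767) = +(767/377).
Reduce top mod 377: now compute (13/377).
Reciprocity: 13 ≡ 1 and 377 ≡ 1 (mod 4), so (13/377) = +(377/13).
Reduce top mod 13: now compute (0/13).
Top reduces to 0: gcd > 1, so the symbol is 0.

0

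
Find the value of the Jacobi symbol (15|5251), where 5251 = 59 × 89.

Reciprocity: 15 ≡ 3 and 5251 ≡ 3 (mod 4), so (15/5251) = −(5251/15).
Reduce top mod 15: now compute (1/15).
Reached (1/15) = 1. Collecting the sign flips along the way, the symbol is -1.

-1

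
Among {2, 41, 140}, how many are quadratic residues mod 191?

(2/191) = +1 → QR.
(41/191) = -1 → non-residue.
(140/191) = -1 → non-residue.
Total quadratic residues among the 3: 1.

1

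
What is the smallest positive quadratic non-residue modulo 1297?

(2/1297) = +1, so 2 is a residue.
(3/1297) = +1, so 3 is a residue.
(4/1297) = +1, so 4 is a residue.
(5/1297) = −1, so 5 is the smallest positive non-residue mod 1297.

5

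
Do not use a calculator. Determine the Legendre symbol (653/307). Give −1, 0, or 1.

Euler's criterion: (653/307) ≡ 39^153 (mod 307).
39^2 ≡ 293 (mod 307)
39^4 ≡ 196 (mod 307)
39^8 ≡ 41 (mod 307)
39^16 ≡ 146 (mod 307)
39^32 ≡ 133 (mod 307)
39^64 ≡ 190 (mod 307)
39^128 ≡ 181 (mod 307)
39^153 = 39^(128+16+8+1) ≡ 1 (mod 307).
Result is 1, so (653/307) = 1.

1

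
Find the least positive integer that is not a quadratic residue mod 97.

(2/97) = +1, so 2 is a residue.
(3/97) = +1, so 3 is a residue.
(4/97) = +1, so 4 is a residue.
(5/97) = −1, so 5 is the smallest positive non-residue mod 97.

5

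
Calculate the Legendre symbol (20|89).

Pull out 2^2: since 89 ≡ 1 (mod 8), (2/89) = +1, so (2/89)^2 = +1.
Reciprocity: 5 ≡ 1 and 89 ≡ 1 (mod 4), so (5/89) = +(89/5).
Reduce top mod 5: now compute (4/5).
Pull out 2^2: since 5 ≡ 5 (mod 8), (2/5) = -1, so (2/5)^2 = +1.
Reached (1/5) = 1. Collecting the sign flips along the way, the symbol is +1.

1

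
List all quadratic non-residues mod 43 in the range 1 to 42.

Square k = 1,…,21 (k and 43−k give the same square):
1²=1, 2²=4, 3²=9, 4²=16, 5²=25, 6²=36, 7²≡6, 8²≡21, 9²≡38, 10²≡14, 11²≡35, 12²≡15, 13²≡40, 14²≡24, 15²≡10, 16²≡41, 17²≡31, 18²≡23, 19²≡17, 20²≡13, 21²≡11 (mod 43).
The residues are {1, 4, 6, 9, 10, 11, 13, 14, 15, 16, 17, 21, 23, 24, 25, 31, 35, 36, 38, 40, 41}; the non-residues are the remaining 21 nonzero classes.

2,3,5,7,8,12,18,19,20,22,26,27,28,29,30,32,33,34,37,39,42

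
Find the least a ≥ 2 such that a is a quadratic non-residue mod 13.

2

(2/13) = −1, so 2 is the smallest positive non-residue mod 13.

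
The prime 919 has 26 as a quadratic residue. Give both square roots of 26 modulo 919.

Since 919 ≡ 3 (mod 4), a square root of 26 is 26^((919+1)/4) = 26^230 mod 919.
Repeated squaring: 26^2≡676, 26^4≡233, 26^8≡68, 26^16≡29, 26^32≡841, 26^64≡570, 26^128≡493 (mod 919).
26^230 = 26^(128+64+32+4+2) ≡ 823 (mod 919).
Check: 823² = 677329 ≡ 26 (mod 919). The two roots are 96 and 823.

96, 823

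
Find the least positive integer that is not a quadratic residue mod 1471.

3

(2/1471) = +1, so 2 is a residue.
(3/1471) = −1, so 3 is the smallest positive non-residue mod 1471.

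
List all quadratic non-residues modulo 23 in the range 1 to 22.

5,7,10,11,14,15,17,19,20,21,22

Square k = 1,…,11 (k and 23−k give the same square):
1²=1, 2²=4, 3²=9, 4²=16, 5²≡2, 6²≡13, 7²≡3, 8²≡18, 9²≡12, 10²≡8, 11²≡6 (mod 23).
The residues are {1, 2, 3, 4, 6, 8, 9, 12, 13, 16, 18}; the non-residues are the remaining 11 nonzero classes.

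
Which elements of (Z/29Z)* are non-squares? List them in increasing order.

2 3 8 10 11 12 14 15 17 18 19 21 26 27

Square k = 1,…,14 (k and 29−k give the same square):
1²=1, 2²=4, 3²=9, 4²=16, 5²=25, 6²≡7, 7²≡20, 8²≡6, 9²≡23, 10²≡13, 11²≡5, 12²≡28, 13²≡24, 14²≡22 (mod 29).
The residues are {1, 4, 5, 6, 7, 9, 13, 16, 20, 22, 23, 24, 25, 28}; the non-residues are the remaining 14 nonzero classes.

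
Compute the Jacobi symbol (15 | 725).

0

Reciprocity: 15 ≡ 3 and 725 ≡ 1 (mod 4), so (15/725) = +(725/15).
Reduce top mod 15: now compute (5/15).
Reciprocity: 5 ≡ 1 and 15 ≡ 3 (mod 4), so (5/15) = +(15/5).
Reduce top mod 5: now compute (0/5).
Top reduces to 0: gcd > 1, so the symbol is 0.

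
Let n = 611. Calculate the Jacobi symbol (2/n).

Pull out 2: since 611 ≡ 3 (mod 8), (2/611) = -1.
Reached (1/611) = 1. Collecting the sign flips along the way, the symbol is -1.

-1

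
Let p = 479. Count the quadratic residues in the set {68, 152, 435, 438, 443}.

(68/479) = -1 → non-residue.
(152/479) = -1 → non-residue.
(435/479) = -1 → non-residue.
(438/479) = +1 → QR.
(443/479) = -1 → non-residue.
Total quadratic residues among the 5: 1.

1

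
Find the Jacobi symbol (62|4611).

-1

Pull out 2: since 4611 ≡ 3 (mod 8), (2/4611) = -1.
Reciprocity: 31 ≡ 3 and 4611 ≡ 3 (mod 4), so (31/4611) = −(4611/31).
Reduce top mod 31: now compute (23/31).
Reciprocity: 23 ≡ 3 and 31 ≡ 3 (mod 4), so (23/31) = −(31/23).
Reduce top mod 23: now compute (8/23).
Pull out 2^3: since 23 ≡ 7 (mod 8), (2/23) = +1, so (2/23)^3 = +1.
Reached (1/23) = 1. Collecting the sign flips along the way, the symbol is -1.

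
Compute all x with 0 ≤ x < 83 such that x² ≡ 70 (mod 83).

30, 53

Since 83 ≡ 3 (mod 4), a square root of 70 is 70^((83+1)/4) = 70^21 mod 83.
Repeated squaring: 70^2≡3, 70^4≡9, 70^8≡81, 70^16≡4 (mod 83).
70^21 = 70^(16+4+1) ≡ 30 (mod 83).
Check: 30² = 900 ≡ 70 (mod 83). The two roots are 30 and 53.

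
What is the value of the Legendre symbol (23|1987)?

-1

Reciprocity: 23 ≡ 3 and 1987 ≡ 3 (mod 4), so (23/1987) = −(1987/23).
Reduce top mod 23: now compute (9/23).
Reciprocity: 9 ≡ 1 and 23 ≡ 3 (mod 4), so (9/23) = +(23/9).
Reduce top mod 9: now compute (5/9).
Reciprocity: 5 ≡ 1 and 9 ≡ 1 (mod 4), so (5/9) = +(9/5).
Reduce top mod 5: now compute (4/5).
Pull out 2^2: since 5 ≡ 5 (mod 8), (2/5) = -1, so (2/5)^2 = +1.
Reached (1/5) = 1. Collecting the sign flips along the way, the symbol is -1.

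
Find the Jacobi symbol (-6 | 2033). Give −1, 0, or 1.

First reduce: -6 ≡ 2027 (mod 2033).
Reciprocity: 2027 ≡ 3 and 2033 ≡ 1 (mod 4), so (2027/2033) = +(2033/2027).
Reduce top mod 2027: now compute (6/2027).
Pull out 2: since 2027 ≡ 3 (mod 8), (2/2027) = -1.
Reciprocity: 3 ≡ 3 and 2027 ≡ 3 (mod 4), so (3/2027) = −(2027/3).
Reduce top mod 3: now compute (2/3).
Pull out 2: since 3 ≡ 3 (mod 8), (2/3) = -1.
Reached (1/3) = 1. Collecting the sign flips along the way, the symbol is -1.

-1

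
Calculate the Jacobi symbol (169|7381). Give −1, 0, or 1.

1

Reciprocity: 169 ≡ 1 and 7381 ≡ 1 (mod 4), so (169/7381) = +(7381/169).
Reduce top mod 169: now compute (114/169).
Pull out 2: since 169 ≡ 1 (mod 8), (2/169) = +1.
Reciprocity: 57 ≡ 1 and 169 ≡ 1 (mod 4), so (57/169) = +(169/57).
Reduce top mod 57: now compute (55/57).
Reciprocity: 55 ≡ 3 and 57 ≡ 1 (mod 4), so (55/57) = +(57/55).
Reduce top mod 55: now compute (2/55).
Pull out 2: since 55 ≡ 7 (mod 8), (2/55) = +1.
Reached (1/55) = 1. Collecting the sign flips along the way, the symbol is +1.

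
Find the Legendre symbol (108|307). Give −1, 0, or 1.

-1

Pull out 2^2: since 307 ≡ 3 (mod 8), (2/307) = -1, so (2/307)^2 = +1.
Reciprocity: 27 ≡ 3 and 307 ≡ 3 (mod 4), so (27/307) = −(307/27).
Reduce top mod 27: now compute (10/27).
Pull out 2: since 27 ≡ 3 (mod 8), (2/27) = -1.
Reciprocity: 5 ≡ 1 and 27 ≡ 3 (mod 4), so (5/27) = +(27/5).
Reduce top mod 5: now compute (2/5).
Pull out 2: since 5 ≡ 5 (mod 8), (2/5) = -1.
Reached (1/5) = 1. Collecting the sign flips along the way, the symbol is -1.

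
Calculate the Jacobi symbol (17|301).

Reciprocity: 17 ≡ 1 and 301 ≡ 1 (mod 4), so (17/301) = +(301/17).
Reduce top mod 17: now compute (12/17).
Pull out 2^2: since 17 ≡ 1 (mod 8), (2/17) = +1, so (2/17)^2 = +1.
Reciprocity: 3 ≡ 3 and 17 ≡ 1 (mod 4), so (3/17) = +(17/3).
Reduce top mod 3: now compute (2/3).
Pull out 2: since 3 ≡ 3 (mod 8), (2/3) = -1.
Reached (1/3) = 1. Collecting the sign flips along the way, the symbol is -1.

-1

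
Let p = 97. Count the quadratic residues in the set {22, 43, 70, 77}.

3

(22/97) = +1 → QR.
(43/97) = +1 → QR.
(70/97) = +1 → QR.
(77/97) = -1 → non-residue.
Total quadratic residues among the 4: 3.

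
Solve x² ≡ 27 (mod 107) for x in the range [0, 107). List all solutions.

53, 54

Since 107 ≡ 3 (mod 4), a square root of 27 is 27^((107+1)/4) = 27^27 mod 107.
Repeated squaring: 27^2≡87, 27^4≡79, 27^8≡35, 27^16≡48 (mod 107).
27^27 = 27^(16+8+2+1) ≡ 53 (mod 107).
Check: 53² = 2809 ≡ 27 (mod 107). The two roots are 53 and 54.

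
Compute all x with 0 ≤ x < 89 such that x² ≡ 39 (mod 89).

22, 67

89 ≡ 1 (mod 4), so we find a root by search.
Trying successive values, 22² = 484 ≡ 39 (mod 89). The other root is 89 − 22 = 67.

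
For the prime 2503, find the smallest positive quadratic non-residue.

(2/2503) = +1, so 2 is a residue.
(3/2503) = −1, so 3 is the smallest positive non-residue mod 2503.

3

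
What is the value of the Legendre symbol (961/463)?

Euler's criterion: (961/463) ≡ 35^231 (mod 463).
35^2 ≡ 299 (mod 463)
35^4 ≡ 42 (mod 463)
35^8 ≡ 375 (mod 463)
35^16 ≡ 336 (mod 463)
35^32 ≡ 387 (mod 463)
35^64 ≡ 220 (mod 463)
35^128 ≡ 248 (mod 463)
35^231 = 35^(128+64+32+4+2+1) ≡ 1 (mod 463).
Result is 1, so (961/463) = 1.

1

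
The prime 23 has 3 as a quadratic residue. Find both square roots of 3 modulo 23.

7, 16

Since 23 ≡ 3 (mod 4), a square root of 3 is 3^((23+1)/4) = 3^6 mod 23.
Repeated squaring: 3^2≡9, 3^4≡12 (mod 23).
3^6 = 3^(4+2) ≡ 16 (mod 23).
Check: 16² = 256 ≡ 3 (mod 23). The two roots are 7 and 16.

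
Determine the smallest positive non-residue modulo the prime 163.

(2/163) = −1, so 2 is the smallest positive non-residue mod 163.

2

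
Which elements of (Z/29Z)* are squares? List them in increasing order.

Square k = 1,…,14 (k and 29−k give the same square):
1²=1, 2²=4, 3²=9, 4²=16, 5²=25, 6²≡7, 7²≡20, 8²≡6, 9²≡23, 10²≡13, 11²≡5, 12²≡28, 13²≡24, 14²≡22 (mod 29).
So the quadratic residues mod 29 are {1, 4, 5, 6, 7, 9, 13, 16, 20, 22, 23, 24, 25, 28}.

1, 4, 5, 6, 7, 9, 13, 16, 20, 22, 23, 24, 25, 28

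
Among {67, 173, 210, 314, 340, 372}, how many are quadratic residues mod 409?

(67/409) = -1 → non-residue.
(173/409) = -1 → non-residue.
(210/409) = -1 → non-residue.
(314/409) = -1 → non-residue.
(340/409) = +1 → QR.
(372/409) = -1 → non-residue.
Total quadratic residues among the 6: 1.

1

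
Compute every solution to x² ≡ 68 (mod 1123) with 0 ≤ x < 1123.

488, 635

Since 1123 ≡ 3 (mod 4), a square root of 68 is 68^((1123+1)/4) = 68^281 mod 1123.
Repeated squaring: 68^2≡132, 68^4≡579, 68^8≡587, 68^16≡931, 68^32≡928, 68^64≡966, 68^128≡1066, 68^256≡1003 (mod 1123).
68^281 = 68^(256+16+8+1) ≡ 635 (mod 1123).
Check: 635² = 403225 ≡ 68 (mod 1123). The two roots are 488 and 635.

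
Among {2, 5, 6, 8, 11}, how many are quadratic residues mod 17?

2

(2/17) = +1 → QR.
(5/17) = -1 → non-residue.
(6/17) = -1 → non-residue.
(8/17) = +1 → QR.
(11/17) = -1 → non-residue.
Total quadratic residues among the 5: 2.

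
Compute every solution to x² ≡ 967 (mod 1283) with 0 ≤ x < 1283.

286, 997

Since 1283 ≡ 3 (mod 4), a square root of 967 is 967^((1283+1)/4) = 967^321 mod 1283.
Repeated squaring: 967^2≡1065, 967^4≡53, 967^8≡243, 967^16≡31, 967^32≡961, 967^64≡1044, 967^128≡669, 967^256≡1077 (mod 1283).
967^321 = 967^(256+64+1) ≡ 997 (mod 1283).
Check: 997² = 994009 ≡ 967 (mod 1283). The two roots are 286 and 997.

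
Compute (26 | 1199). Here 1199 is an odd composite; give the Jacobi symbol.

1

Pull out 2: since 1199 ≡ 7 (mod 8), (2/1199) = +1.
Reciprocity: 13 ≡ 1 and 1199 ≡ 3 (mod 4), so (13/1199) = +(1199/13).
Reduce top mod 13: now compute (3/13).
Reciprocity: 3 ≡ 3 and 13 ≡ 1 (mod 4), so (3/13) = +(13/3).
Reduce top mod 3: now compute (1/3).
Reached (1/3) = 1. Collecting the sign flips along the way, the symbol is +1.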